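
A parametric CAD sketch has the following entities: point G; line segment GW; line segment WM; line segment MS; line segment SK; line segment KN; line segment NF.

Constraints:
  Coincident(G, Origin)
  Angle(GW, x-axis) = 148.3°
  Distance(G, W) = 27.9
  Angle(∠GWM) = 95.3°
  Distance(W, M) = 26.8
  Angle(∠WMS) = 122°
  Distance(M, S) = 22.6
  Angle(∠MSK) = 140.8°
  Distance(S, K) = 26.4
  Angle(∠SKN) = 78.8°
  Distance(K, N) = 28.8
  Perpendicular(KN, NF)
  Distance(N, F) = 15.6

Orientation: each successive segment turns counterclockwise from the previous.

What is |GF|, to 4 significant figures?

16.87

∠SKN = 78.8° gives KN at 71.40° from the x-axis; with |KN| = 28.8, N = (0.3279, -13.67). KN is perpendicular to NF, so NF runs at 161.4°; with |NF| = 15.6, F = (-14.46, -8.690). Then |GF| = |F − G| = 16.87.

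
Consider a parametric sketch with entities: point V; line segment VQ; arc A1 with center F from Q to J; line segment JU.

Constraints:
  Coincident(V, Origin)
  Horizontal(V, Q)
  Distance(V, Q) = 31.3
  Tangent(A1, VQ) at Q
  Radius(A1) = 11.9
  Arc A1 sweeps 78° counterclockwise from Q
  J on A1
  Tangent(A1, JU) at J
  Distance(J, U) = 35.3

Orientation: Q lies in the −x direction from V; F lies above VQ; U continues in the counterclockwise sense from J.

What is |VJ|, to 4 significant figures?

21.80

V is at the origin; VQ is horizontal with |VQ| = 31.3 and Q on the −x side, so Q = (-31.30, 0.000). Tangency of A1 to VQ means the radius FQ is perpendicular to VQ, so F = Q + (0, 11.9) = (-31.30, 11.90). On A1, Q sits at bearing -90° from F; a 78° counterclockwise sweep puts J at bearing -12°, so J = F + 11.9·(cos -12°, sin -12°) = (-19.66, 9.426). Then |VJ| = |J − V| = 21.80.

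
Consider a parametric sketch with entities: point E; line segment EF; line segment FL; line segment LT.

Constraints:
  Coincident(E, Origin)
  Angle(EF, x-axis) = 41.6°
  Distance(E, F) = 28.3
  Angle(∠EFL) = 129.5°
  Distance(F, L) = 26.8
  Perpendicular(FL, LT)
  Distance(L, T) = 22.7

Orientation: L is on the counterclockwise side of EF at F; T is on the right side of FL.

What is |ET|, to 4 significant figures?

63.17

∠EFL = 129.5°, so FL runs at 41.6° + (180° − 129.5°) = 92.10° from the x-axis; with |FL| = 26.8, L = F + 26.8·(cos 92.10°, sin 92.10°) = (20.18, 45.57). The perpendicularity gives LT at right angles to FL; with |LT| = 22.7 on the right of FL, T = L + 22.7·(0.9993, 0.03664) = (42.87, 46.40). Then |ET| = |T − E| = 63.17.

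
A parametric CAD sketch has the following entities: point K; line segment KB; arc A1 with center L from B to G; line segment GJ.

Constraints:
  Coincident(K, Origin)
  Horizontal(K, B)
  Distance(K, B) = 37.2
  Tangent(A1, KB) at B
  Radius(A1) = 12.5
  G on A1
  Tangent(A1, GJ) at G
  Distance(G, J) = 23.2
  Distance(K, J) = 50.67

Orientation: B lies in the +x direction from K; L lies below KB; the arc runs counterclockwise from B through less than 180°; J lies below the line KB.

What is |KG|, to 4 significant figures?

30.31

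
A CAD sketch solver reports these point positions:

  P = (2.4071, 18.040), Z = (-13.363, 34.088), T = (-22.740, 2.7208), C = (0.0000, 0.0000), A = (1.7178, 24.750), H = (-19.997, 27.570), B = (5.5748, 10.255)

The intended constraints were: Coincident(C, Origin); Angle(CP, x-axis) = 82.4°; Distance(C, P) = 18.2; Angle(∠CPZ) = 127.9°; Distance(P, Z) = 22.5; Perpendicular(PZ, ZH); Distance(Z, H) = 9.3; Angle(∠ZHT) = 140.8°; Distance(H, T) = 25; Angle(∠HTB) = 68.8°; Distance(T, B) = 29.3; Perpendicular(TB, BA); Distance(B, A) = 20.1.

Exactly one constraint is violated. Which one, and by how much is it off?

Distance(B, A) = 20.1 — off by 5.10.

C = (0.00, 0.00) ✓; CP at 82.40° ✓; |CP| = 18.20 ✓; ∠CPZ = 127.9° ✓; |PZ| = 22.50 ✓; ∠(PZ, ZH) = 90.00° ✓; |ZH| = 9.300 ✓; ∠ZHT = 140.8° ✓; |HT| = 25.00 ✓; ∠HTB = 68.80° ✓; |TB| = 29.30 ✓; ∠(TB, BA) = 90.00° ✓; |BA| = 15.00 ✗.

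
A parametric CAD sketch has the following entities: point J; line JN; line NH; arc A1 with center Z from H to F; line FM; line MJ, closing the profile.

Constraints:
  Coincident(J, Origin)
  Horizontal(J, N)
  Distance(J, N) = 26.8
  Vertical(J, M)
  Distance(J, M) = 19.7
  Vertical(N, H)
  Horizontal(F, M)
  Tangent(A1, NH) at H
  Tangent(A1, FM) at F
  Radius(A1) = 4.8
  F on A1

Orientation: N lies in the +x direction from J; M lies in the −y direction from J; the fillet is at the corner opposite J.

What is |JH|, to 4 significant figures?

30.66

The virtual corner opposite J is at (26.80, -19.70). Tangency of A1 to NH means the radius ZH is perpendicular to NH and the tangent condition forces ZF to be normal to FM, with radius 4.8, so the center Z sits 4.8 in from both sides at Z = (22.00, -14.90). That places the tangent points at H = (26.80, -14.90) on NH and F = (22.00, -19.70) on FM. Then |JH| = |H − J| = 30.66.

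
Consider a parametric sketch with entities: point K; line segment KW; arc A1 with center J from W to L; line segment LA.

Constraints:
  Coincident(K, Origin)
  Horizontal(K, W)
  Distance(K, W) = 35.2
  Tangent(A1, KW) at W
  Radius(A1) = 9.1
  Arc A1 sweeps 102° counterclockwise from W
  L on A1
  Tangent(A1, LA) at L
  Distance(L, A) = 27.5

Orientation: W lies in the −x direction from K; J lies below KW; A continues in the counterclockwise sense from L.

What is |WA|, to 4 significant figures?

38.02

K is at the origin; KW is horizontal with |KW| = 35.2 and W on the −x side, so W = (-35.20, 0.000). A1 meets KW tangentially, so JW is at right angles to KW, so J = W + (0, -9.1) = (-35.20, -9.100). On A1, W sits at bearing 90° from J; a 102° counterclockwise sweep puts L at bearing 192°, so L = J + 9.1·(cos 192°, sin 192°) = (-44.10, -10.99). The tangent condition forces JL to be normal to LA, so LA runs along (−sin 192°, cos 192°); with |LA| = 27.5, A = (-38.38, -37.89). Then |WA| = |A − W| = 38.02.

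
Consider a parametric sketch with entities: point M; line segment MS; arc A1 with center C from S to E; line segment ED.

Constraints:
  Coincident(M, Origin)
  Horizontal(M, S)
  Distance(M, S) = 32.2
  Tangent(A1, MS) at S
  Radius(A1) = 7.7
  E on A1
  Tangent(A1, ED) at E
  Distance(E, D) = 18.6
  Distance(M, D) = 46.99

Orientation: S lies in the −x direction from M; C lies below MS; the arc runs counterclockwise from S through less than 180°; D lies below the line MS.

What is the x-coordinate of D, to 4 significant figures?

-38.61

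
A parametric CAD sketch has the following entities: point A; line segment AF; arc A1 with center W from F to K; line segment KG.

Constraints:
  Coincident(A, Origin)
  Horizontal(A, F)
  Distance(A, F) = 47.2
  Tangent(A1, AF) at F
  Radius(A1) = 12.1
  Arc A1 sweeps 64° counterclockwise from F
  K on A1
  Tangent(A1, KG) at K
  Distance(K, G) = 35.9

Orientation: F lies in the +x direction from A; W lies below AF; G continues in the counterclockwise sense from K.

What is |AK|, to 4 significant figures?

36.95

A1 meets AF tangentially, so WF is at right angles to AF, so W = F + (0, -12.1) = (47.20, -12.10). On A1, F sits at bearing 90° from W; a 64° counterclockwise sweep puts K at bearing 154°, so K = W + 12.1·(cos 154°, sin 154°) = (36.32, -6.796). Then |AK| = |K − A| = 36.95.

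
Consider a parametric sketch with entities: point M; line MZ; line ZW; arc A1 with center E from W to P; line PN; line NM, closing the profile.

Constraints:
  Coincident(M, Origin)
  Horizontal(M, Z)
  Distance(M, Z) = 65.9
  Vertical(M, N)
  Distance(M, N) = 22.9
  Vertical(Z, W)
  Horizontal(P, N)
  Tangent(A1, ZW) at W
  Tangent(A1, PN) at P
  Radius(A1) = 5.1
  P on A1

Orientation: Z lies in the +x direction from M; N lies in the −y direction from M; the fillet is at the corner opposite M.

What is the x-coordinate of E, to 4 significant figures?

60.80

M is at the origin; MZ is horizontal with |MZ| = 65.9 and Z on the +x side, so Z = (65.90, 0.000). M and N share the same x with |MN| = 22.9 and N on the −y side, so N = (0.000, -22.90). The virtual corner opposite M is at (65.90, -22.90). Tangency of A1 to ZW means the radius EW is perpendicular to ZW and tangency of A1 to PN means the radius EP is perpendicular to PN, with radius 5.1, so the center E sits 5.1 in from both sides at E = (60.80, -17.80). So E.x = 60.80.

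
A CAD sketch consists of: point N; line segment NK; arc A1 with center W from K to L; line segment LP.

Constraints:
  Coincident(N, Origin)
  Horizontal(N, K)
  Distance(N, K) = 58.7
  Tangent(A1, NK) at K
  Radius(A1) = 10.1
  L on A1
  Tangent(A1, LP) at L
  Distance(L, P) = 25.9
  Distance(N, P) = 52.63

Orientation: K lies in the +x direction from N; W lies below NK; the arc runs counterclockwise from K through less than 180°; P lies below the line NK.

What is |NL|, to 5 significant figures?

49.543

Checks: |WL| = 10.10 ✓; ∠(WL, LP) = 90.00° ✓; |LP| = 25.90 ✓; |NP| = 52.63 ✓.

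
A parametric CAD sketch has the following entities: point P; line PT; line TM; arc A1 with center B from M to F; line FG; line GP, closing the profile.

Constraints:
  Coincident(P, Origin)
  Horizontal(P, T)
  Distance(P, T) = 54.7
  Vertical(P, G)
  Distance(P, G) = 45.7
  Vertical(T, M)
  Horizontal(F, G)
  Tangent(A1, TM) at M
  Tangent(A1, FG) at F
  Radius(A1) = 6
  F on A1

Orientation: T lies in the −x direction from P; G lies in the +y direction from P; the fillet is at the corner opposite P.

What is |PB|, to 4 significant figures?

62.83

P is at the origin; P and T share the same y with |PT| = 54.7 and T on the −x side, so T = (-54.70, 0.000). PG is vertical with |PG| = 45.7 and G on the +y side, so G = (0.000, 45.70). The virtual corner opposite P is at (-54.70, 45.70). Since A1 is tangent to TM there, BM ⟂ TM and the tangent condition forces BF to be normal to FG, with radius 6.0, so the center B sits 6.0 in from both sides at B = (-48.70, 39.70). Then |PB| = |B − P| = 62.83.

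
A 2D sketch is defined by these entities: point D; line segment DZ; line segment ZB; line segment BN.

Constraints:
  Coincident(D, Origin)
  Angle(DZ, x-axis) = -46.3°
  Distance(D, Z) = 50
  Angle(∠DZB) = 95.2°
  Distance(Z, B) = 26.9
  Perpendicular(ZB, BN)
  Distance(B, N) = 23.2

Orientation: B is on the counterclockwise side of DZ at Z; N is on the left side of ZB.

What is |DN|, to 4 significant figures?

41.17

D is at the origin; DZ runs at -46.3° with length 50.0, so Z = 50.0·(cos -46.3°, sin -46.3°) = (34.54, -36.15). ∠DZB = 95.2°, so ZB runs at -46.3° + (180° − 95.2°) = 38.50° from the x-axis; with |ZB| = 26.9, B = Z + 26.9·(cos 38.50°, sin 38.50°) = (55.60, -19.40). ZB is perpendicular to BN; with |BN| = 23.2 on the left of ZB, N = B + 23.2·(-0.6225, 0.7826) = (41.15, -1.246). Then |DN| = |N − D| = 41.17.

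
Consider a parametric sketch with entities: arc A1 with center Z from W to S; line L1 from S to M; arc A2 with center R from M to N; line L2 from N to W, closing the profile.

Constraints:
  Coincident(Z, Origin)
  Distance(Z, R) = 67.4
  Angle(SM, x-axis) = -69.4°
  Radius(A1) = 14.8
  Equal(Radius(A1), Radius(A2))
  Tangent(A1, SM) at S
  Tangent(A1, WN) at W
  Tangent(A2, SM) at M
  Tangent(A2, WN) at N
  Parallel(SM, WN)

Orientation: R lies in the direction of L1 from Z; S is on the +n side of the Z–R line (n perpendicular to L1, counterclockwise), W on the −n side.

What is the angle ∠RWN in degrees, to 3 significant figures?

12.4°

Tangency of A1 to both parallel lines with radius 14.8 puts S and W at Z ± 14.8·n: S = (13.9, 5.21), W = (-13.9, -5.21). Equal radii place M and N the same way about R: M = R + 14.8·n = (37.6, -57.9), N = R − 14.8·n = (9.86, -68.3). Then cos ∠RWN = WR·WN / (|WR||WN|), giving 12.4°.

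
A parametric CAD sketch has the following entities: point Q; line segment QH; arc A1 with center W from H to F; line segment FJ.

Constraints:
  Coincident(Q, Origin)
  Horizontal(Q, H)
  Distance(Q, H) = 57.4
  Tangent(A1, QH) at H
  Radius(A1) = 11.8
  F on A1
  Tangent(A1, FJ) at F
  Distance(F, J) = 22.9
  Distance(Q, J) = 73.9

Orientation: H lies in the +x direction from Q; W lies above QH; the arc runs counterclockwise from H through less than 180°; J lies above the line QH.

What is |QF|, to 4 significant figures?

70.40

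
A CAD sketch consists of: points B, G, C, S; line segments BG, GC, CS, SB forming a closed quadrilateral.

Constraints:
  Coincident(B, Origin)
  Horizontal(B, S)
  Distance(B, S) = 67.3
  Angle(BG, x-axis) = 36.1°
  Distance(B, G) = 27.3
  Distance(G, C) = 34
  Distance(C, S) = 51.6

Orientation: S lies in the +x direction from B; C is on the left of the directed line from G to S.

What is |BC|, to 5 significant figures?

60.365

Checks: B = (0.00, 0.00) ✓; |GC| = 34.00 ✓; |CS| = 51.60 ✓.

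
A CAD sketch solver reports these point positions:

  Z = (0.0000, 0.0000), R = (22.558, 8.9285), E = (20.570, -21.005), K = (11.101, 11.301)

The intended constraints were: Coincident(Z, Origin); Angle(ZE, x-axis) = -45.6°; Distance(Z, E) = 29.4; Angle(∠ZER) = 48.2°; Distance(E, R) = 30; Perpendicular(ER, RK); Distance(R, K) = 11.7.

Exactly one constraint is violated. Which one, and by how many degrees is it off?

Perpendicular(ER, RK) — off by 7.90°.

Z = (0.00, 0.00) ✓; ZE at -45.60° ✓; |ZE| = 29.40 ✓; ∠ZER = 48.20° ✓; |ER| = 30.00 ✓; ∠(ER, RK) = 82.10° ✗; |RK| = 11.70 ✓.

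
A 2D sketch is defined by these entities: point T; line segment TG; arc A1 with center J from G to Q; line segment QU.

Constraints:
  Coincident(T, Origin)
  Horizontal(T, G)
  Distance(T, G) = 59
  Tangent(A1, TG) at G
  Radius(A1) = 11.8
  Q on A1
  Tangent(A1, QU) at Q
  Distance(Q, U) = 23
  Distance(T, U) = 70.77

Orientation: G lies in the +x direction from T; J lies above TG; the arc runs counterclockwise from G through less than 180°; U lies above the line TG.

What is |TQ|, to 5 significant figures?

71.684

T is at the origin; TG is horizontal with |TG| = 59.0 and G on the +x side, so G = (59.000, 0.0000). A1 meets TG tangentially, so JG is at right angles to TG, so J = G + (0, 11.8) = (59.000, 11.800). Since JQ ⟂ QU (tangency), |JU| = √(11.8² + 23.0²) = 25.850 regardless of where Q sits on A1. So U lies on both circle(T, 70.77) and circle(J, 25.850); the above-TG intersection is U = (59.934, 37.633). Q is the foot of the tangent from U: Q = (69.687, 16.803).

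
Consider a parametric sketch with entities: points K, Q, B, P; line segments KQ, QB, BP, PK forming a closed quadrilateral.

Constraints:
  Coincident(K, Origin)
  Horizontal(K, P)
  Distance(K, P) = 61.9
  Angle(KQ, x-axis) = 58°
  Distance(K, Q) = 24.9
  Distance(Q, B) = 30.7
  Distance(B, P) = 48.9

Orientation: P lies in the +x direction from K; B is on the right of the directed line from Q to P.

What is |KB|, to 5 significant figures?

16.917

K is at the origin; K and P share the same y with |KP| = 61.9 and P in +x, so P = (61.9, 0). KQ runs at 58.0° with |KQ| = 24.9, so Q = (13.195, 21.116). B is determined by |QB| = 30.7 and |BP| = 48.9 together: it lies at the intersection of circle(Q, 30.7) and circle(P, 48.9). With |QP| = 53.086, the foot of the radical line on QP is 12.898 from Q and the perpendicular offset is √(30.7² − 12.898²) = 27.859. Taking the right-of-QP solution: B = (13.946, -9.5744).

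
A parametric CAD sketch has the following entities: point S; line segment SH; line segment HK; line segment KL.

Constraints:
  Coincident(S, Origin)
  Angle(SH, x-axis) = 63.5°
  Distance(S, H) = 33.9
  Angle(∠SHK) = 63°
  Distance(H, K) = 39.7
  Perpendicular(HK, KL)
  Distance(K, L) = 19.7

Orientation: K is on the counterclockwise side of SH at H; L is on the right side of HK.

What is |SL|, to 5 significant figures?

55.511

S is at the origin; SH runs at 63.5° with length 33.9, so H = 33.9·(cos 63.5°, sin 63.5°) = (15.126, 30.338). ∠SHK = 63.0°, so HK runs at 63.5° + (180° − 63.0°) = 180.50° from the x-axis; with |HK| = 39.7, K = H + 39.7·(cos 180.50°, sin 180.50°) = (-24.572, 29.992). HK is perpendicular to KL; with |KL| = 19.7 on the right of HK, L = K + 19.7·(-0.0087265, 0.99996) = (-24.744, 49.691). Then |SL| = |L − S| = 55.511.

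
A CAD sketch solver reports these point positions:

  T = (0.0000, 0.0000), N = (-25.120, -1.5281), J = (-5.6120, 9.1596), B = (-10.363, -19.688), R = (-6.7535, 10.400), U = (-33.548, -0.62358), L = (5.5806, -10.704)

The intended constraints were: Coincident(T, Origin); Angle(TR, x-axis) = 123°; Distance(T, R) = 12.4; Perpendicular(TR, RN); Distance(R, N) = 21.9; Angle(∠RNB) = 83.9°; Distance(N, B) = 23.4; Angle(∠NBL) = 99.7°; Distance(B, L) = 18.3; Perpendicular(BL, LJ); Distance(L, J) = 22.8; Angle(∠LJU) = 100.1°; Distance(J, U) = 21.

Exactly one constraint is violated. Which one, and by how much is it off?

Distance(J, U) = 21 — off by 8.60.

T = (0.00, 0.00) ✓; TR at 123.0° ✓; |TR| = 12.40 ✓; ∠(TR, RN) = 90.00° ✓; |RN| = 21.90 ✓; ∠RNB = 83.90° ✓; |NB| = 23.40 ✓; ∠NBL = 99.70° ✓; |BL| = 18.30 ✓; ∠(BL, LJ) = 90.00° ✓; |LJ| = 22.80 ✓; ∠LJU = 100.1° ✓; |JU| = 29.60 ✗.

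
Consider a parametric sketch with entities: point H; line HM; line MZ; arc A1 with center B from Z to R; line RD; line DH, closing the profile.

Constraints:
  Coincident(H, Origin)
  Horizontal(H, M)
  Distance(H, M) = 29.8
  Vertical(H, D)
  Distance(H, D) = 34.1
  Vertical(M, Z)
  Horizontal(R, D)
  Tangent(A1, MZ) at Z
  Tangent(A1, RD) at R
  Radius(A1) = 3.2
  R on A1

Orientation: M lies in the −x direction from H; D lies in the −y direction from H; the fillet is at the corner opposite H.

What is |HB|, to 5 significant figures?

40.772

H is at the origin; HM is horizontal with |HM| = 29.8 and M on the −x side, so M = (-29.800, 0.0000). HD is vertical with |HD| = 34.1 and D on the −y side, so D = (0.0000, -34.100). The virtual corner opposite H is at (-29.800, -34.100). Tangency of A1 to MZ means the radius BZ is perpendicular to MZ and the tangent condition forces BR to be normal to RD, with radius 3.2, so the center B sits 3.2 in from both sides at B = (-26.600, -30.900). Then |HB| = |B − H| = 40.772.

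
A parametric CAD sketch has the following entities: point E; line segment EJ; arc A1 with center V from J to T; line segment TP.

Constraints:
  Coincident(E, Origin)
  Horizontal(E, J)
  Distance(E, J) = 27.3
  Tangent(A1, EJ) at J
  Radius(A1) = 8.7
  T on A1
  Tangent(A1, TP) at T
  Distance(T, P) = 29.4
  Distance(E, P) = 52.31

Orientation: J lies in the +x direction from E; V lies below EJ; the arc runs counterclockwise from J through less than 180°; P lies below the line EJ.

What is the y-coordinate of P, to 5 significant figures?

-38.166

E is at the origin; EJ is horizontal with |EJ| = 27.3 and J on the +x side, so J = (27.300, 0.0000). Since A1 is tangent to EJ there, VJ ⟂ EJ, so V = J + (0, -8.7) = (27.300, -8.7000). Since VT ⟂ TP (tangency), |VP| = √(8.7² + 29.4²) = 30.660 regardless of where T sits on A1. So P lies on both circle(E, 52.31) and circle(V, 30.660); the below-EJ intersection is P = (35.772, -38.166). T is the foot of the tangent from P: T = (19.965, -13.378).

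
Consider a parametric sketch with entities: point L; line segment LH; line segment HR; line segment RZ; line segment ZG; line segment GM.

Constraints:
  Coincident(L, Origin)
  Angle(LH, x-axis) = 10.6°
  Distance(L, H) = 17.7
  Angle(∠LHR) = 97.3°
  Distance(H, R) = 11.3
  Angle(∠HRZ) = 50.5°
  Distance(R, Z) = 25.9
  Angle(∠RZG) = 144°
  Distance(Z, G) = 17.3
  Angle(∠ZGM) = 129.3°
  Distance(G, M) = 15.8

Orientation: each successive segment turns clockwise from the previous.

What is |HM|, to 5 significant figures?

37.773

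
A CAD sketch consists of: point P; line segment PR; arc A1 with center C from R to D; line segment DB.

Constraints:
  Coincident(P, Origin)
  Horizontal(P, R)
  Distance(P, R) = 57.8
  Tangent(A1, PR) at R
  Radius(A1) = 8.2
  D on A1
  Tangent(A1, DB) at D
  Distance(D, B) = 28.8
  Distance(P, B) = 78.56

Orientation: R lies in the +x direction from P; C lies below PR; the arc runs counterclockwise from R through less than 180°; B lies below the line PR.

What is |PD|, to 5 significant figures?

53.261

Checks: |PR| = 57.80 ✓; |CD| = 8.200 ✓; ∠(CD, DB) = 90.00° ✓; |DB| = 28.80 ✓; |PB| = 78.56 ✓.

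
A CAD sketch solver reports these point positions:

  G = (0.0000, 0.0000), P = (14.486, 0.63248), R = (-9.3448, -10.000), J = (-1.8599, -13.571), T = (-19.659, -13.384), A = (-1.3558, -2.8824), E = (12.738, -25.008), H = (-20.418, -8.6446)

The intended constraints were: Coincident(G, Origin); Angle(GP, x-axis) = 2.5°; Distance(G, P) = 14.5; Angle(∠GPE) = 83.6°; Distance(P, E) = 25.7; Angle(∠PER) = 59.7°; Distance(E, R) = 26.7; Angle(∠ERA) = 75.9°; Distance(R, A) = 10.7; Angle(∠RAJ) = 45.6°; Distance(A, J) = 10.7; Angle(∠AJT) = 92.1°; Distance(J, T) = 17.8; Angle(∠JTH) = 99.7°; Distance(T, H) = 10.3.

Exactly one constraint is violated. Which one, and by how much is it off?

Distance(T, H) = 10.3 — off by 5.50.

G = (0.00, 0.00) ✓; GP at 2.500° ✓; |GP| = 14.50 ✓; ∠GPE = 83.60° ✓; |PE| = 25.70 ✓; ∠PER = 59.70° ✓; |ER| = 26.70 ✓; ∠ERA = 75.90° ✓; |RA| = 10.70 ✓; ∠RAJ = 45.60° ✓; |AJ| = 10.70 ✓; ∠AJT = 92.10° ✓; |JT| = 17.80 ✓; ∠JTH = 99.70° ✓; |TH| = 4.800 ✗.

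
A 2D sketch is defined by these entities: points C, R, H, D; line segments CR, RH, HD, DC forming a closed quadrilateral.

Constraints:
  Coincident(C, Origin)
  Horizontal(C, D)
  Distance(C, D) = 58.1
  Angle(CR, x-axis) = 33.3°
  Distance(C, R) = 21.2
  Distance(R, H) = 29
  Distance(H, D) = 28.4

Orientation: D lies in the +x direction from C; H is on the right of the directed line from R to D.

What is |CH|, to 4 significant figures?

35.39

C is at the origin; C and D share the same y with |CD| = 58.1 and D in +x, so D = (58.1, 0). CR runs at 33.3° with |CR| = 21.2, so R = (17.72, 11.64). H is determined by |RH| = 29.0 and |HD| = 28.4 together: it lies at the intersection of circle(R, 29.0) and circle(D, 28.4). With |RD| = 42.02, the foot of the radical line on RD is 21.42 from R and the perpendicular offset is √(29.0² − 21.42²) = 19.55. Taking the right-of-RD solution: H = (32.89, -13.08).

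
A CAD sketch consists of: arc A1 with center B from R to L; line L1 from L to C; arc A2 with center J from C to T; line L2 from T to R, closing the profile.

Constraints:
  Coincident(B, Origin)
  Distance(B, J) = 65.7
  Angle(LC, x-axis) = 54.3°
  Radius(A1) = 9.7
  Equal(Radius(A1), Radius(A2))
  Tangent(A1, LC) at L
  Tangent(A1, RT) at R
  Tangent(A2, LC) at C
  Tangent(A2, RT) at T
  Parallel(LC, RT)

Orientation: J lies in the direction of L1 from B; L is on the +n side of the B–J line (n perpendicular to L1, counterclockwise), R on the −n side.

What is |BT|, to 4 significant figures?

66.41

The slot axis is L1's direction at 54.3°, so u = (cos 54.3°, sin 54.3°) = (0.5835, 0.8121) and n = (−sin 54.3°, cos 54.3°) = (-0.8121, 0.5835). B is at the origin and J lies 65.7 along u from B, so J = 65.7·u = (38.34, 53.35). Tangency of A1 to both parallel lines with radius 9.7 puts L and R at B ± 9.7·n: L = (-7.877, 5.660), R = (7.877, -5.660). Equal radii place C and T the same way about J: C = J + 9.7·n = (30.46, 59.01), T = J − 9.7·n = (46.22, 47.69). Then |BT| = |T − B| = 66.41.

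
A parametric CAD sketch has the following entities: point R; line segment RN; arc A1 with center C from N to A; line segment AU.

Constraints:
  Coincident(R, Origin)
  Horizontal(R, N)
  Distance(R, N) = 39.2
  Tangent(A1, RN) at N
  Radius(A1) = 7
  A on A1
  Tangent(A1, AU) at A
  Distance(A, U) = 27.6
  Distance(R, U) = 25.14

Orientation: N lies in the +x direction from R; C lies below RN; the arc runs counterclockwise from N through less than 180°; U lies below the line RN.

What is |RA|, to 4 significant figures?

34.48

Checks: ∠(CN, NR) = 90.00° ✓; |CN| = 7.000 ✓; |CA| = 7.000 ✓; ∠(CA, AU) = 90.00° ✓; |AU| = 27.60 ✓; |RU| = 25.14 ✓.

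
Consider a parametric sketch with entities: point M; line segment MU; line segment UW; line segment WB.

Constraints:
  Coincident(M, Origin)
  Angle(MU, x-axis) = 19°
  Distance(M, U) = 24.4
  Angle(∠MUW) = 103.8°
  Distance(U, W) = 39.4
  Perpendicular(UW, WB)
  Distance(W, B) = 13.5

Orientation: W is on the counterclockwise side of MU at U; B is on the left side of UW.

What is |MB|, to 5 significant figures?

46.355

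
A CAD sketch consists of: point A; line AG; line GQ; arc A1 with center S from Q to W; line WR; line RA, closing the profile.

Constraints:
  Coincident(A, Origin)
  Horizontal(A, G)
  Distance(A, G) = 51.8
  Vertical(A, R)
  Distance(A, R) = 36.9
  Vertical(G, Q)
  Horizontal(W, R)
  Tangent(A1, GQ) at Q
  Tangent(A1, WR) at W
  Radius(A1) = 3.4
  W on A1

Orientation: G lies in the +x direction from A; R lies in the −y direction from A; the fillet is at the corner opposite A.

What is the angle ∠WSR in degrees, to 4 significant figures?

85.98°

A is at the origin; AG is horizontal with |AG| = 51.8 and G on the +x side, so G = (51.80, 0.000). AR is vertical with |AR| = 36.9 and R on the −y side, so R = (0.000, -36.90). The virtual corner opposite A is at (51.80, -36.90). Tangency of A1 to GQ means the radius SQ is perpendicular to GQ and tangency of A1 to WR means the radius SW is perpendicular to WR, with radius 3.4, so the center S sits 3.4 in from both sides at S = (48.40, -33.50). That places the tangent points at Q = (51.80, -33.50) on GQ and W = (48.40, -36.90) on WR. Then cos ∠WSR = SW·SR / (|SW||SR|), giving 85.98°.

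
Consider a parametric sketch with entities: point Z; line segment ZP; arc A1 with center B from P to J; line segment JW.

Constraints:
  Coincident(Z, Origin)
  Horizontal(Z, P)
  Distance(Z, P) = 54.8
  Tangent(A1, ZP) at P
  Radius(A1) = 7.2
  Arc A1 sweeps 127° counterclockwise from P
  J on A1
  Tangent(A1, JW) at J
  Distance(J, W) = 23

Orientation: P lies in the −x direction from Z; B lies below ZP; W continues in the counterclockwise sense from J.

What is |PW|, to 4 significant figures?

30.98

Z is at the origin; Z and P share the same y with |ZP| = 54.8 and P on the −x side, so P = (-54.80, 0.000). Tangency of A1 to ZP means the radius BP is perpendicular to ZP, so B = P + (0, -7.2) = (-54.80, -7.200). On A1, P sits at bearing 90° from B; a 127° counterclockwise sweep puts J at bearing 217°, so J = B + 7.2·(cos 217°, sin 217°) = (-60.55, -11.53). Tangency of A1 to JW means the radius BJ is perpendicular to JW, so JW runs along (−sin 217°, cos 217°); with |JW| = 23.0, W = (-46.71, -29.90). Then |PW| = |W − P| = 30.98.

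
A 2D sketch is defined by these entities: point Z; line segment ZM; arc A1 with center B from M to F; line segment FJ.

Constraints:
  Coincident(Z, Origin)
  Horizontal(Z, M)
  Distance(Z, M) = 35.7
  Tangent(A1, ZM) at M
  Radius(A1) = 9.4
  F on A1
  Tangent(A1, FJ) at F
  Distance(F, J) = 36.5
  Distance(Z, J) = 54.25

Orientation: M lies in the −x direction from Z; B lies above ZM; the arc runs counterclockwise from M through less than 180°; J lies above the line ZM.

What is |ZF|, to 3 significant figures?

28.1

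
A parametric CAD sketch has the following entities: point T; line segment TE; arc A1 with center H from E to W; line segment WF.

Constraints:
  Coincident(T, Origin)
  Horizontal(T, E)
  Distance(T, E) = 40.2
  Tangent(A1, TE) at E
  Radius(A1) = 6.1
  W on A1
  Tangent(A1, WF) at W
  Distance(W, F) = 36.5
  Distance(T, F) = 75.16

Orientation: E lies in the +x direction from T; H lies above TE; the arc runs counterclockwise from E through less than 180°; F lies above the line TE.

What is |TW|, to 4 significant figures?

44.73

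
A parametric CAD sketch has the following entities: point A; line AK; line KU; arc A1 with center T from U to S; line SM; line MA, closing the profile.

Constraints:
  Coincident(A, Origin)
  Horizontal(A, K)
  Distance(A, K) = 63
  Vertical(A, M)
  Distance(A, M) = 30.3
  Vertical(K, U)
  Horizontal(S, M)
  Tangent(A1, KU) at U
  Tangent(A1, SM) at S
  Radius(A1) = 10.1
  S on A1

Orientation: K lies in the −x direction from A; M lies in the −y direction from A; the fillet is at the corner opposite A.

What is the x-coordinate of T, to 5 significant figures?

-52.900

A is at the origin; AK is horizontal with |AK| = 63.0 and K on the −x side, so K = (-63.000, 0.0000). A and M share the same x with |AM| = 30.3 and M on the −y side, so M = (0.0000, -30.300). The virtual corner opposite A is at (-63.000, -30.300). A1 meets KU tangentially, so TU is at right angles to KU and A1 meets SM tangentially, so TS is at right angles to SM, with radius 10.1, so the center T sits 10.1 in from both sides at T = (-52.900, -20.200). So T.x = -52.900.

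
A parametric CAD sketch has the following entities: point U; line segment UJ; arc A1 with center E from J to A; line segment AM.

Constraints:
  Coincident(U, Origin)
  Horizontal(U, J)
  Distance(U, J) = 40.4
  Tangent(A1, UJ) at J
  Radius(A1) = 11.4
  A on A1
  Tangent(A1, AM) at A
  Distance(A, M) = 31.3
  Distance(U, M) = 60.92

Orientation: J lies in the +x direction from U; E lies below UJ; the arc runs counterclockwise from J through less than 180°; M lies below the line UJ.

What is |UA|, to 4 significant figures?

33.65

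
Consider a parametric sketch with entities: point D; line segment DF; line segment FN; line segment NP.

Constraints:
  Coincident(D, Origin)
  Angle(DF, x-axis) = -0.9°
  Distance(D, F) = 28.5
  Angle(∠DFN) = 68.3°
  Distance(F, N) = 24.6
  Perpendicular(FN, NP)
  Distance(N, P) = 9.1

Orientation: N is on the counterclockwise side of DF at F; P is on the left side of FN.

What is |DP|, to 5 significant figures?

22.357

D is at the origin; DF runs at -0.9° with length 28.5, so F = 28.5·(cos -0.9°, sin -0.9°) = (28.496, -0.44766). ∠DFN = 68.3°, so FN runs at -0.9° + (180° − 68.3°) = 110.80° from the x-axis; with |FN| = 24.6, N = F + 24.6·(cos 110.80°, sin 110.80°) = (19.761, 22.549). The perpendicularity gives NP at right angles to FN; with |NP| = 9.1 on the left of FN, P = N + 9.1·(-0.93483, -0.35511) = (11.254, 19.318). Then |DP| = |P − D| = 22.357.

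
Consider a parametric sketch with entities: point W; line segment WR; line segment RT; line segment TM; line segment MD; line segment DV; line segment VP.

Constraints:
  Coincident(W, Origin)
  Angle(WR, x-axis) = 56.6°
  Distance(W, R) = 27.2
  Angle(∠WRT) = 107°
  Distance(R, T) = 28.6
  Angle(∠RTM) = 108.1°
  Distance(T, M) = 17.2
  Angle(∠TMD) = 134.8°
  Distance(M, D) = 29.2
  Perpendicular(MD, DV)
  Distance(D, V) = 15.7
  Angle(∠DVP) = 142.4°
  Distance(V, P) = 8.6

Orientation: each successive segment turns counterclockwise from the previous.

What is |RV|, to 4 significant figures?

35.82

W is at the origin; WR runs at 56.6° with length 27.2, so R = (14.97, 22.71). ∠WRT = 107.0° gives RT at 129.6° from the x-axis; with |RT| = 28.6, T = (-3.257, 44.74). ∠RTM = 108.1° gives TM at -158.5° from the x-axis; with |TM| = 17.2, M = (-19.26, 38.44). ∠TMD = 134.8° gives MD at -113.3° from the x-axis; with |MD| = 29.2, D = (-30.81, 11.62). MD is perpendicular to DV, so DV runs at -23.30°; with |DV| = 15.7, V = (-16.39, 5.412). Then |RV| = |V − R| = 35.82.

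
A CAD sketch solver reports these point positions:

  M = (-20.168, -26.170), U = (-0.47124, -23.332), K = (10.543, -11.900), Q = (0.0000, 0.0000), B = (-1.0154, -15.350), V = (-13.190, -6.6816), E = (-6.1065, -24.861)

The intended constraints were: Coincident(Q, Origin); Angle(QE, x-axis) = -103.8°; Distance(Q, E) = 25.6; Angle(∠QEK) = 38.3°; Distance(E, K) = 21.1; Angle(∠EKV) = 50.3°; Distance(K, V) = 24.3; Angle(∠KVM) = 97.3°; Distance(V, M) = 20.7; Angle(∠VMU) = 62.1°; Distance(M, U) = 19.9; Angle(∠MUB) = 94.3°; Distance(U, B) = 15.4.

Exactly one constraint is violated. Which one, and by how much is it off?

Distance(U, B) = 15.4 — off by 7.40.

Q = (0.00, 0.00) ✓; QE at -103.8° ✓; |QE| = 25.60 ✓; ∠QEK = 38.30° ✓; |EK| = 21.10 ✓; ∠EKV = 50.30° ✓; |KV| = 24.30 ✓; ∠KVM = 97.30° ✓; |VM| = 20.70 ✓; ∠VMU = 62.10° ✓; |MU| = 19.90 ✓; ∠MUB = 94.30° ✓; |UB| = 8.001 ✗.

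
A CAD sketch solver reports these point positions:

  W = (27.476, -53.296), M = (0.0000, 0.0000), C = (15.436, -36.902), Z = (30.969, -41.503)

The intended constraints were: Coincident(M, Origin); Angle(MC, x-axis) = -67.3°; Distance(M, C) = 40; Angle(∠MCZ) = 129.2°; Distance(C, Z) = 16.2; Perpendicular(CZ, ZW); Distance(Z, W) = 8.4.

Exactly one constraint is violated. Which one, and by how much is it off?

Distance(Z, W) = 8.4 — off by 3.90.

M = (0.00, 0.00) ✓; MC at -67.30° ✓; |MC| = 40.00 ✓; ∠MCZ = 129.2° ✓; |CZ| = 16.20 ✓; ∠(CZ, ZW) = 90.00° ✓; |ZW| = 12.30 ✗.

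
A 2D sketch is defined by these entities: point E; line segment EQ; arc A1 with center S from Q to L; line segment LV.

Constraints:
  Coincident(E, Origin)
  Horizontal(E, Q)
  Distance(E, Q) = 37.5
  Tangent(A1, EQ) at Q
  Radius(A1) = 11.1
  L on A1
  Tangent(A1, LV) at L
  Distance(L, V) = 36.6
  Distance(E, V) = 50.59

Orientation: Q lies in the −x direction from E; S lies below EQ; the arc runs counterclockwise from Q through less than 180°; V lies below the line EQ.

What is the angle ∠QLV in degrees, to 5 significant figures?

114.16°

E is at the origin; E and Q share the same y with |EQ| = 37.5 and Q on the −x side, so Q = (-37.500, 0.0000). Tangency of A1 to EQ means the radius SQ is perpendicular to EQ, so S = Q + (0, -11.1) = (-37.500, -11.100). Since SL ⟂ LV (tangency), |SV| = √(11.1² + 36.6²) = 38.246 regardless of where L sits on A1. So V lies on both circle(E, 50.59) and circle(S, 38.246); the below-EQ intersection is V = (-21.452, -45.817). L is the foot of the tangent from V: L = (-45.790, -18.481).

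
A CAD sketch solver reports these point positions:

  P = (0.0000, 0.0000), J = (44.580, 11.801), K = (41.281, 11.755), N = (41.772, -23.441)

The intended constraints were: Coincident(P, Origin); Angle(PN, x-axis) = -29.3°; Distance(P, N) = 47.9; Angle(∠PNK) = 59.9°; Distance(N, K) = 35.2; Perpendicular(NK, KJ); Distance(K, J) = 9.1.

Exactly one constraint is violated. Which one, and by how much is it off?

Distance(K, J) = 9.1 — off by 5.80.

P = (0.00, 0.00) ✓; PN at -29.30° ✓; |PN| = 47.90 ✓; ∠PNK = 59.90° ✓; |NK| = 35.20 ✓; ∠(NK, KJ) = 90.00° ✓; |KJ| = 3.299 ✗.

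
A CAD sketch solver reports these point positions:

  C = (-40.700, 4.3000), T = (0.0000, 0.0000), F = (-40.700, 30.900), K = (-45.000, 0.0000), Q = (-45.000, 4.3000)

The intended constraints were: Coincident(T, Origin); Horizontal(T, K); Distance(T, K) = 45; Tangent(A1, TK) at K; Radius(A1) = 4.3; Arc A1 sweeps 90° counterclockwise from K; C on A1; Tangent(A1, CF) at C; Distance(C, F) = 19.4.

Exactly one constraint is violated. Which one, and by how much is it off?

Distance(C, F) = 19.4 — off by 7.20.

T = (0.00, 0.00) ✓; T.y = 0.00, K.y = 0.00 ✓; |TK| = 45.00 ✓; ∠(QK, KT) = 90.00° ✓; |QK| = 4.300 ✓; bearing(Q→C) − bearing(Q→K) = 90.00° ✓; |QC| = 4.300 ✓; ∠(QC, CF) = 90.00° ✓; |CF| = 26.60 ✗.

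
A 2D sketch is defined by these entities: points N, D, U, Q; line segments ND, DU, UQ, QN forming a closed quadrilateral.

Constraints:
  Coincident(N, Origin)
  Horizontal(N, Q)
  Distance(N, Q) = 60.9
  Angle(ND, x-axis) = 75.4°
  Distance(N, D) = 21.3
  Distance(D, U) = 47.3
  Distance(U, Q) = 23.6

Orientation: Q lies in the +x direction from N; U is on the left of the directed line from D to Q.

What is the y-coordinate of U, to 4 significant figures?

22.11

N is at the origin; N and Q share the same y with |NQ| = 60.9 and Q in +x, so Q = (60.9, 0). ND runs at 75.4° with |ND| = 21.3, so D = (5.369, 20.61). U is determined by |DU| = 47.3 and |UQ| = 23.6 together: it lies at the intersection of circle(D, 47.3) and circle(Q, 23.6). With |DQ| = 59.23, the foot of the radical line on DQ is 43.80 from D and the perpendicular offset is √(47.3² − 43.80²) = 17.85. Taking the left-of-DQ solution: U = (52.65, 22.11).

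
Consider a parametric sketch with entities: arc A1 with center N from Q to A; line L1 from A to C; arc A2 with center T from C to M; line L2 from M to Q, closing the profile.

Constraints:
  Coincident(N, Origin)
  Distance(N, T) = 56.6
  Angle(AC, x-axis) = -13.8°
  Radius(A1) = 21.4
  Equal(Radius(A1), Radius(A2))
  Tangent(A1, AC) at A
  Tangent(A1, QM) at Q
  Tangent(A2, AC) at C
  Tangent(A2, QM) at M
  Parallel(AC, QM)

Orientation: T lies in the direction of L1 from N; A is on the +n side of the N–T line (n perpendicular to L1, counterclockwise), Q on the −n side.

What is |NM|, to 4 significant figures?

60.51

The slot axis is L1's direction at -13.8°, so u = (cos -13.8°, sin -13.8°) = (0.9711, -0.2385) and n = (−sin -13.8°, cos -13.8°) = (0.2385, 0.9711). N is at the origin and T lies 56.6 along u from N, so T = 56.6·u = (54.97, -13.50). Tangency of A1 to both parallel lines with radius 21.4 puts A and Q at N ± 21.4·n: A = (5.105, 20.78), Q = (-5.105, -20.78). Equal radii place C and M the same way about T: C = T + 21.4·n = (60.07, 7.281), M = T − 21.4·n = (49.86, -34.28). Then |NM| = |M − N| = 60.51.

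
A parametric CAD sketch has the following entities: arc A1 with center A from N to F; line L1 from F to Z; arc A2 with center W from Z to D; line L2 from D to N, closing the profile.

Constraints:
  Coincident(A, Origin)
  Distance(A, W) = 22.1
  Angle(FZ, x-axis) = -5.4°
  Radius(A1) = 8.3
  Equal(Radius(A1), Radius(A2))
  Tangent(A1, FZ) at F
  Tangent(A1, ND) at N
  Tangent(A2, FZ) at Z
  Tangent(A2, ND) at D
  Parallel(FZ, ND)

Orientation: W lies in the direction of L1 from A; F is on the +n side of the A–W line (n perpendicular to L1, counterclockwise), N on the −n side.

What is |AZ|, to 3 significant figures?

23.6

The slot axis is L1's direction at -5.4°, so u = (cos -5.4°, sin -5.4°) = (0.996, -0.0941) and n = (−sin -5.4°, cos -5.4°) = (0.0941, 0.996). A is at the origin and W lies 22.1 along u from A, so W = 22.1·u = (22.0, -2.08). Tangency of A1 to both parallel lines with radius 8.3 puts F and N at A ± 8.3·n: F = (0.781, 8.26), N = (-0.781, -8.26). Equal radii place Z and D the same way about W: Z = W + 8.3·n = (22.8, 6.18), D = W − 8.3·n = (21.2, -10.3). Then |AZ| = |Z − A| = 23.6.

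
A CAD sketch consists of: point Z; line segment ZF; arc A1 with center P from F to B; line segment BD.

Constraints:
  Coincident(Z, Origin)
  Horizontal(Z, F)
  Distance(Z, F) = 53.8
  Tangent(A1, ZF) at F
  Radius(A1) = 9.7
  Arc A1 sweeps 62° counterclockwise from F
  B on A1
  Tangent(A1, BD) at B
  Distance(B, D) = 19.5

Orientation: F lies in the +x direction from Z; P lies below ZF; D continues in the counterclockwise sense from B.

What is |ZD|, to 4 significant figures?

42.45

Z is at the origin; Z and F share the same y with |ZF| = 53.8 and F on the +x side, so F = (53.80, 0.000). Tangency of A1 to ZF means the radius PF is perpendicular to ZF, so P = F + (0, -9.7) = (53.80, -9.700). On A1, F sits at bearing 90° from P; a 62° counterclockwise sweep puts B at bearing 152°, so B = P + 9.7·(cos 152°, sin 152°) = (45.24, -5.146). Since A1 is tangent to BD there, PB ⟂ BD, so BD runs along (−sin 152°, cos 152°); with |BD| = 19.5, D = (36.08, -22.36). Then |ZD| = |D − Z| = 42.45.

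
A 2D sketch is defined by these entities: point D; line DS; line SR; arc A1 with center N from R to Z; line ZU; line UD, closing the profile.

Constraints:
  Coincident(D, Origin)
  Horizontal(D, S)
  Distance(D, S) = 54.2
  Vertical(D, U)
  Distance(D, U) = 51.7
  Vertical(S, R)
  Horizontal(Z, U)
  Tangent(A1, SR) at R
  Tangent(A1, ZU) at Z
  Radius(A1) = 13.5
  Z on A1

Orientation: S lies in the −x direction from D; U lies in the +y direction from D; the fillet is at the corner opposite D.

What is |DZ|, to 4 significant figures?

65.80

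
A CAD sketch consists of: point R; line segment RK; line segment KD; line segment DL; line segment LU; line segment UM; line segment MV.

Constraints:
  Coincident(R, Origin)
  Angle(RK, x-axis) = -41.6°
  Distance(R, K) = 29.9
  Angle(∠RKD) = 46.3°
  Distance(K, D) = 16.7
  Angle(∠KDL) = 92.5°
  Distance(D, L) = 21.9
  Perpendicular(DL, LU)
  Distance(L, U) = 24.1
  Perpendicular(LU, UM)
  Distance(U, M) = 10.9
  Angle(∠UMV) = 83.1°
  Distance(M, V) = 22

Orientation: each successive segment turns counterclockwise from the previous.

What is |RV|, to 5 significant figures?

9.6851

LU is perpendicular to UM, so UM runs at -0.40000°; with |UM| = 10.9, M = (10.579, -27.185). ∠UMV = 83.1° gives MV at 96.500° from the x-axis; with |MV| = 22.0, V = (8.0888, -5.3266). Then |RV| = |V − R| = 9.6851.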